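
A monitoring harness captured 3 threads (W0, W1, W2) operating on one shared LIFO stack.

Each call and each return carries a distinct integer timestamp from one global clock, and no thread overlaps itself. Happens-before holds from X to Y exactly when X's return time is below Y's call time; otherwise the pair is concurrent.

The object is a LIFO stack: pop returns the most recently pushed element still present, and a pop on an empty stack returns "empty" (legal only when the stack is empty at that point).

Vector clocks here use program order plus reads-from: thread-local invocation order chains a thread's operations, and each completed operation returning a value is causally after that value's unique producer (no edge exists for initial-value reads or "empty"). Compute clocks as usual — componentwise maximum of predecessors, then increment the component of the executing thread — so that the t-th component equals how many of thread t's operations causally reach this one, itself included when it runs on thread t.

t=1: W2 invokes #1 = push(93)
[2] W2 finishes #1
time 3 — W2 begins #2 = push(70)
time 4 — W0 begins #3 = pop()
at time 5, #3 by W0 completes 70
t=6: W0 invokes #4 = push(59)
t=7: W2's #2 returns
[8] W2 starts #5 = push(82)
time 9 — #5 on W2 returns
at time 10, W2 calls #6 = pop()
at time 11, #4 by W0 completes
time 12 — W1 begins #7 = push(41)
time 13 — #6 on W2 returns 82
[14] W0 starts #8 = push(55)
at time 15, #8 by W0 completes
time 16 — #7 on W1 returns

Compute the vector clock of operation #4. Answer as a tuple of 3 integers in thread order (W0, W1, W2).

#1, invoked 1, has no incoming edges; only W2's bump applies → (0, 0, 1)
#7, invoked 12, has no incoming edges; only W1's bump applies → (0, 1, 0)
merge at #2 (invoked 3): VC(#1)=(0, 0, 1), own-thread bump on W2 → (0, 0, 2)
merge at #5 (invoked 8): VC(#2)=(0, 0, 2), own-thread bump on W2 → (0, 0, 3)
merge at #3 (invoked 4): VC(#2)=(0, 0, 2), own-thread bump on W0 → (1, 0, 2)
merge at #6 (invoked 10): VC(#5)=(0, 0, 3), own-thread bump on W2 → (0, 0, 4)
merge at #4 (invoked 6): VC(#3)=(1, 0, 2), own-thread bump on W0 → (2, 0, 2)
merge at #8 (invoked 14): VC(#4)=(2, 0, 2), own-thread bump on W0 → (3, 0, 2)
target: VC(#4) = (2, 0, 2)

(2, 0, 2)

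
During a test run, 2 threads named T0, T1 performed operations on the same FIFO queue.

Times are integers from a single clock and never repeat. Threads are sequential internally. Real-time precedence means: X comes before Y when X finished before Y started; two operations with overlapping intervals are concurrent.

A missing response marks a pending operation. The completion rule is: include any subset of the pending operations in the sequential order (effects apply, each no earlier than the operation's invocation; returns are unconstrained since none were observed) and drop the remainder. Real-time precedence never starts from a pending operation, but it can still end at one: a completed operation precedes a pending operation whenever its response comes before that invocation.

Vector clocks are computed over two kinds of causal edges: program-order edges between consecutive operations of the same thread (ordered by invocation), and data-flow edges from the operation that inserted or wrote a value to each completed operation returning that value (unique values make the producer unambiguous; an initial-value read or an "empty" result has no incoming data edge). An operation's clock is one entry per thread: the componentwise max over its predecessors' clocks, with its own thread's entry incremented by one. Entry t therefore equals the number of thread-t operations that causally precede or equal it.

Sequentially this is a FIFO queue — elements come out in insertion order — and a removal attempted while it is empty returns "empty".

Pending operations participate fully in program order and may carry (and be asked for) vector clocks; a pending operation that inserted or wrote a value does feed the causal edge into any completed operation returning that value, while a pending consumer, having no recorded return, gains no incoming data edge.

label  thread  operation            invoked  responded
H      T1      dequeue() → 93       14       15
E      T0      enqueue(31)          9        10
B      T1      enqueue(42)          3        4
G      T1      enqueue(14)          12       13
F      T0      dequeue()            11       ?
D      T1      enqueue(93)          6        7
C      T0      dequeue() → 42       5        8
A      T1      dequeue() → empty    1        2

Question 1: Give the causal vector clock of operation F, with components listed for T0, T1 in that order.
Answer: (3, 2)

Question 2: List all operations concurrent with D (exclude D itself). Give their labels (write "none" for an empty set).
Answer: C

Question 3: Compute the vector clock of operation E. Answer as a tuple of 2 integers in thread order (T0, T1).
Answer: (2, 2)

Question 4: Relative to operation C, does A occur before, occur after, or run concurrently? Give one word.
Answer: before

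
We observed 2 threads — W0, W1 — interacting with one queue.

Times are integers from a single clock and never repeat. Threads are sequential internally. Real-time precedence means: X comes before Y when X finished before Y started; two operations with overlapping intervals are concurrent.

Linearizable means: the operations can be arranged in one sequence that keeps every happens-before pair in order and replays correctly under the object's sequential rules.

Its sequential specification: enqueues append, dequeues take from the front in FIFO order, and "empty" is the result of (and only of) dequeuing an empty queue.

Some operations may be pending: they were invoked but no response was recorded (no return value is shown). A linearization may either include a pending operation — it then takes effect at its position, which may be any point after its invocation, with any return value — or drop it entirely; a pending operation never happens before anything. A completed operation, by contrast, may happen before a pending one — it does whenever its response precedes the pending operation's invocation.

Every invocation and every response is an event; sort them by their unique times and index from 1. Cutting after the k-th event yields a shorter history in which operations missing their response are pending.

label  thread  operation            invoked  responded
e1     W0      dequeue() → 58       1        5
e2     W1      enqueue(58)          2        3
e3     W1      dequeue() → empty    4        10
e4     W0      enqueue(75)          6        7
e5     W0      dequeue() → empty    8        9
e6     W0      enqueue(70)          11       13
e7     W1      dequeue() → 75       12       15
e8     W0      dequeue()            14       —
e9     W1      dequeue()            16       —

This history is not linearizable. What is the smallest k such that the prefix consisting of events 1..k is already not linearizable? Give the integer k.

10

a valid linearization of events 1..9 exists, for instance e2, e1, e4, e3, e5:
after step 1 (e2 enqueue(58)): queue <58>
after step 2 (e1 dequeue() → 58): queue <>
after step 3 (e4 enqueue(75)): queue <75>
after step 4 (e3 dequeue() (pending, included)): queue <>
after step 5 (e5 dequeue() → empty): queue <>
at event 10 (e3's time-10 response) nothing linearizes any more
one such order, e1, e2, e3, e4, e5, breaks at step 1 where e1 dequeue() → 58 is illegal
one such order, e1, e2, e4, e3, e5, breaks at step 1 where e1 dequeue() → 58 is illegal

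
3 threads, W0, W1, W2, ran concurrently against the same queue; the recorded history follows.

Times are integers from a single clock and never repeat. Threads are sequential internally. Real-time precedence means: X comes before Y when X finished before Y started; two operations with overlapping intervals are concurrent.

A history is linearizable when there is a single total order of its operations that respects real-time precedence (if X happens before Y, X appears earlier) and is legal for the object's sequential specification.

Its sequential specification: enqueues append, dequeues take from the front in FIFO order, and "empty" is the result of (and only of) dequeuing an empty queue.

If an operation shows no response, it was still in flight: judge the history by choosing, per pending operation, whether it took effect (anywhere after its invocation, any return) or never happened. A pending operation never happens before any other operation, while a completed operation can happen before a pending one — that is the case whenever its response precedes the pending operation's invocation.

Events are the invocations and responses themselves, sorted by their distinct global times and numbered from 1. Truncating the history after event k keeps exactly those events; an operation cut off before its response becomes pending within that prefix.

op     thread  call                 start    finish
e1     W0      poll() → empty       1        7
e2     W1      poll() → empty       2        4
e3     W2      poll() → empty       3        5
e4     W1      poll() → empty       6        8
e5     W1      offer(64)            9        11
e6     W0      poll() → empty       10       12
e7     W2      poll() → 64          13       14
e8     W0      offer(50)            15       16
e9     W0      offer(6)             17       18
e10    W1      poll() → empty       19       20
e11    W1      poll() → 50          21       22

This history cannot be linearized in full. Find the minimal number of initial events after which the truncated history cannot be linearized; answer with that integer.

events 1..19 are linearizable; a witness order is e1, e2, e3, e4, e6, e5, e7, e8, e9:
1. e1 poll() → empty, leaving queue <>
2. e2 poll() → empty, leaving queue <>
3. e3 poll() → empty, leaving queue <>
4. e4 poll() → empty, leaving queue <>
5. e6 poll() → empty, leaving queue <>
6. e5 offer(64), leaving queue <64>
7. e7 poll() → 64, leaving queue <>
8. e8 offer(50), leaving queue <50>
9. e9 offer(6), leaving queue <50,6>
with event 20 included (e10 responding at time 20), all real-time-consistent orders fail
sample order e1, e2, e3, e4, e5, e6, e7, e8, e9, e10 stalls at step 6 — e6 poll() → empty has no legal effect
sample order e1, e2, e3, e4, e6, e5, e7, e8, e9, e10 stalls at step 10 — e10 poll() → empty has no legal effect

20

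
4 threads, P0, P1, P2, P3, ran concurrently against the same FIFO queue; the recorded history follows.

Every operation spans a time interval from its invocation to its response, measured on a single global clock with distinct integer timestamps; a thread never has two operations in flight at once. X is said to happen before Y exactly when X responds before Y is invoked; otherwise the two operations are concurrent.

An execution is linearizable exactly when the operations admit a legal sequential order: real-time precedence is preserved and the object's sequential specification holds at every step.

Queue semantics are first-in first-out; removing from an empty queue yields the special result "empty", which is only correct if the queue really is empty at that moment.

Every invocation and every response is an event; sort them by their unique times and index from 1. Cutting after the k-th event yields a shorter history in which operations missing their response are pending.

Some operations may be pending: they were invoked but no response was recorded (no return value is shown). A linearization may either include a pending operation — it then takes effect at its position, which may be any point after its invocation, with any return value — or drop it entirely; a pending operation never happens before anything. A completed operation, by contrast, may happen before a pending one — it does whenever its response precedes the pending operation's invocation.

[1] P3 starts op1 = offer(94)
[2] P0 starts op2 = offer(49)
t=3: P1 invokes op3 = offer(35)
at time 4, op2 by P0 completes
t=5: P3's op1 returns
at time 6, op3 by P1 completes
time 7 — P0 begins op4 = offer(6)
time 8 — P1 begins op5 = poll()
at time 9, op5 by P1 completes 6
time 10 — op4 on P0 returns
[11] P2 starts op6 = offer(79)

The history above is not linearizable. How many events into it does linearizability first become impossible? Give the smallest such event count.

one valid order for events 1..8 is op1, op2, op3:
step 1: op1 offer(94) — queue <94>
step 2: op2 offer(49) — queue <94,49>
step 3: op3 offer(35) — queue <94,49,35>
at event 9 (op5's time-9 response) nothing linearizes any more
include/drop combinations of the 1 pending operation (op4) were all tried; none helps
e.g. op1, op2, op3, op5 (pending dropped): illegal at step 4, since op5 poll() → 6 cannot apply there
e.g. op1, op3, op2, op5 (pending dropped): illegal at step 4, since op5 poll() → 6 cannot apply there

9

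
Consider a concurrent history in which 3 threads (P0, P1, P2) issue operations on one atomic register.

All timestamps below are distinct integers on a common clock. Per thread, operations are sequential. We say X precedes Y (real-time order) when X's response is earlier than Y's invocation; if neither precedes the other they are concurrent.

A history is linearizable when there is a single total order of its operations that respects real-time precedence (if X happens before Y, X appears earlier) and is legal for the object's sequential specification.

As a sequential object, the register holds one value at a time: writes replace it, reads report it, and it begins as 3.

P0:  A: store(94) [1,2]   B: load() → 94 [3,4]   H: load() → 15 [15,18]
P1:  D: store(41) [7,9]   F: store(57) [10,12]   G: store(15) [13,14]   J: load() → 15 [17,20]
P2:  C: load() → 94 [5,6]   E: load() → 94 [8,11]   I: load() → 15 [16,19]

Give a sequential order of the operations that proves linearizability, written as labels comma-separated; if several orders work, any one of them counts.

after step 1 (A store(94)): value 94
after step 2 (B load() → 94): value 94
after step 3 (C load() → 94): value 94
after step 4 (E load() → 94): value 94
after step 5 (D store(41)): value 41
after step 6 (F store(57)): value 57
after step 7 (G store(15)): value 15
after step 8 (H load() → 15): value 15
after step 9 (I load() → 15): value 15
after step 10 (J load() → 15): value 15

A, B, C, E, D, F, G, H, I, J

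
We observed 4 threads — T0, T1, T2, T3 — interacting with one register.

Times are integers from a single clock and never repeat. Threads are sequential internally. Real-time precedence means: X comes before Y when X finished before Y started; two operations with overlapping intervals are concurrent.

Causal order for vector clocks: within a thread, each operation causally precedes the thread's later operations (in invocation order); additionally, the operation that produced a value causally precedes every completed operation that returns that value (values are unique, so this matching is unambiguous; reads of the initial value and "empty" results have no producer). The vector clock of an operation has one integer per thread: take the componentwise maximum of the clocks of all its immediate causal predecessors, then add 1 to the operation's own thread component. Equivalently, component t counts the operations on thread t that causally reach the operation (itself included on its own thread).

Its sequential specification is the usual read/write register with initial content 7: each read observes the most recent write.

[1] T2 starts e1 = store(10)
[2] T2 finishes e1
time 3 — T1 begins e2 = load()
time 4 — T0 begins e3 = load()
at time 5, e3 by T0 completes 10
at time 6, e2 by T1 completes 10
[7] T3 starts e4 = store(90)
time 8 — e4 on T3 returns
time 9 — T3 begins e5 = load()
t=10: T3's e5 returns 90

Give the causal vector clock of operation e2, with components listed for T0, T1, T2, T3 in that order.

(0, 1, 1, 0)

e4 (invocation 7): nothing precedes it; T3's component alone gives (0, 0, 0, 1)
e1 (invocation 1): nothing precedes it; T2's component alone gives (0, 0, 1, 0)
invoked at 9, e5 merges VC(e4)=(0, 0, 0, 1) and bumps T3's slot → (0, 0, 0, 2)
invoked at 3, e2 merges VC(e1)=(0, 0, 1, 0) and bumps T1's slot → (0, 1, 1, 0)
invoked at 4, e3 merges VC(e1)=(0, 0, 1, 0) and bumps T0's slot → (1, 0, 1, 0)
target: VC(e2) = (0, 1, 1, 0)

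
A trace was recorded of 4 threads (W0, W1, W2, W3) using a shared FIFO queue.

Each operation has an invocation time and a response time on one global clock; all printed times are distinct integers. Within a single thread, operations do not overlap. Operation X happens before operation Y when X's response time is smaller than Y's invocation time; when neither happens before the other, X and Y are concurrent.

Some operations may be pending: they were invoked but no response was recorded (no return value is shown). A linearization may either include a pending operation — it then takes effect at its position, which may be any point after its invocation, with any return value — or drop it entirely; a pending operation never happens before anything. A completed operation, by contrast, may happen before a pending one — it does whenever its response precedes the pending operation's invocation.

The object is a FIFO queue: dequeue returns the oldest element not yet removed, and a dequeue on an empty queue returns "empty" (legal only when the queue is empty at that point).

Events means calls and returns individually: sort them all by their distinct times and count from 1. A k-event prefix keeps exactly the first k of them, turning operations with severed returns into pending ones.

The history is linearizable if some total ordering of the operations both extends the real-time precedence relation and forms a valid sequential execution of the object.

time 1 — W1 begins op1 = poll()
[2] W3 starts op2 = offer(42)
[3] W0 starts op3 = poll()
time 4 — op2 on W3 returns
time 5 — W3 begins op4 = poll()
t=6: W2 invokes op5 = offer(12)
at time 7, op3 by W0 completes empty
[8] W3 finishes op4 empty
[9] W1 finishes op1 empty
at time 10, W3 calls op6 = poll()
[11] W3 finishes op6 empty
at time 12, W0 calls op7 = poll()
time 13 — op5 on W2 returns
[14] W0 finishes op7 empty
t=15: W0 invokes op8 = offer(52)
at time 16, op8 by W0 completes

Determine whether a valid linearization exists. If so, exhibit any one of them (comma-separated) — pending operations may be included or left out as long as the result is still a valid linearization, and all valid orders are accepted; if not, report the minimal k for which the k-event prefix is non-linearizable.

events 1..8 are fine; event 9 — the response of op1 at time 9 — makes the prefix non-linearizable
every one of the 12 real-time-consistent orders over 4 completed FIFO queue ops fails the sequential spec
include/drop combinations of the 1 pending operation (op5) were all tried; none helps
sample order op1, op2, op3, op4 (pending dropped) stalls at step 3 — op3 poll() → empty has no legal effect
sample order op1, op2, op4, op3 (pending dropped) stalls at step 3 — op4 poll() → empty has no legal effect

not linearizable — minimal violating prefix: 9 events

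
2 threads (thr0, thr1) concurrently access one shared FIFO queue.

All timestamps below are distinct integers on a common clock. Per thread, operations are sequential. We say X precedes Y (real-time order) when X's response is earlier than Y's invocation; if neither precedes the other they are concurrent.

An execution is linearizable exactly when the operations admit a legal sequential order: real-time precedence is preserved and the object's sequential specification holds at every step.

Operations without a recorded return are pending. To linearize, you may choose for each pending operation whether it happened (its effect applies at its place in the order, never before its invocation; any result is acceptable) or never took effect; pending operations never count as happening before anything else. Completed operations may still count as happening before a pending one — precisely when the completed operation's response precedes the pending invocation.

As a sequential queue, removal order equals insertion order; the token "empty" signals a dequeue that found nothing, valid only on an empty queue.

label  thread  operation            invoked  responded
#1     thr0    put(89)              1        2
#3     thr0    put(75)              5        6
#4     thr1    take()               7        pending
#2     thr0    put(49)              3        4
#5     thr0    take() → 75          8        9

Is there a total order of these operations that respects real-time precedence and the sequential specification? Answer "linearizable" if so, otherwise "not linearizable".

the violation lands at event 9, #5's response at time 9: events 1..8 linearize, events 1..9 do not
exhaustive check: the 4 completed FIFO queue ops admit one real-time order; illegal
no completion choice of the 1 pending operation (#4) rescues it — every subset was tried
e.g. #1, #2, #3, #5 (pending dropped): illegal at step 4, since #5 take() → 75 cannot apply there

not linearizable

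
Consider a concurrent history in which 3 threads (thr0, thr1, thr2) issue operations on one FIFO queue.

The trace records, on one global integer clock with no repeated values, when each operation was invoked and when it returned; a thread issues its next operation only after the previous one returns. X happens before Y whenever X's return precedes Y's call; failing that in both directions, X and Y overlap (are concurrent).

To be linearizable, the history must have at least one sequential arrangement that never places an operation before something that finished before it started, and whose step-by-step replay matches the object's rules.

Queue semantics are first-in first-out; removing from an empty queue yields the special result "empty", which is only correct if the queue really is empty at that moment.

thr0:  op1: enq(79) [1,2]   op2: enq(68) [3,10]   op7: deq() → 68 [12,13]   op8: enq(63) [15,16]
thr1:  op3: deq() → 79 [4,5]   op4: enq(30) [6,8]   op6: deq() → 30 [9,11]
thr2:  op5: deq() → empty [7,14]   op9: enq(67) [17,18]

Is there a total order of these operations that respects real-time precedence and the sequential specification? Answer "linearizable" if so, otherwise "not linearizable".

linearizable

one valid linearization: op1, op3, op4, op2, op6, op7, op5, op8, op9
1. op1 enq(79), leaving queue <79>
2. op3 deq() → 79, leaving queue <>
3. op4 enq(30), leaving queue <30>
4. op2 enq(68), leaving queue <30,68>
5. op6 deq() → 30, leaving queue <68>
6. op7 deq() → 68, leaving queue <>
7. op5 deq() → empty, leaving queue <>
8. op8 enq(63), leaving queue <63>
9. op9 enq(67), leaving queue <63,67>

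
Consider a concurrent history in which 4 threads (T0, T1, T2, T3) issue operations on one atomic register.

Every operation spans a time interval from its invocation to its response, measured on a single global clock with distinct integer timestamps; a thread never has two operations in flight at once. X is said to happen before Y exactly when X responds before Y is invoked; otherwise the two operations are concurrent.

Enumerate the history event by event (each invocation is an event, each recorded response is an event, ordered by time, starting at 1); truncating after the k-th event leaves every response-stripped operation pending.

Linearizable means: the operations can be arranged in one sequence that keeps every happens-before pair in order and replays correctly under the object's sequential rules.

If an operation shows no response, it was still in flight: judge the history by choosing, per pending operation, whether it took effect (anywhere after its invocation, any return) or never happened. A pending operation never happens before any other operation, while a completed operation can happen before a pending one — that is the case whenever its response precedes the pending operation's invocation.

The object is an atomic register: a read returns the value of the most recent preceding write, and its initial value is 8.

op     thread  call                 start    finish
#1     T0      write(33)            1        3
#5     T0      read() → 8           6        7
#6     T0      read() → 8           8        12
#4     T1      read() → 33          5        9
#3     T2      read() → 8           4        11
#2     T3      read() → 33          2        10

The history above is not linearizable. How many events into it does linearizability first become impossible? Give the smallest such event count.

7

one valid order for events 1..6 is #1:
1. #1 write(33), leaving value 33
adding event 7 (#5 responds at 7) leaves no legal real-time order
including or dropping the 3 pending operations (#2, #3, #4) in any combination fails
sample order #1, #5 (pending dropped) stalls at step 2 — #5 read() → 8 has no legal effect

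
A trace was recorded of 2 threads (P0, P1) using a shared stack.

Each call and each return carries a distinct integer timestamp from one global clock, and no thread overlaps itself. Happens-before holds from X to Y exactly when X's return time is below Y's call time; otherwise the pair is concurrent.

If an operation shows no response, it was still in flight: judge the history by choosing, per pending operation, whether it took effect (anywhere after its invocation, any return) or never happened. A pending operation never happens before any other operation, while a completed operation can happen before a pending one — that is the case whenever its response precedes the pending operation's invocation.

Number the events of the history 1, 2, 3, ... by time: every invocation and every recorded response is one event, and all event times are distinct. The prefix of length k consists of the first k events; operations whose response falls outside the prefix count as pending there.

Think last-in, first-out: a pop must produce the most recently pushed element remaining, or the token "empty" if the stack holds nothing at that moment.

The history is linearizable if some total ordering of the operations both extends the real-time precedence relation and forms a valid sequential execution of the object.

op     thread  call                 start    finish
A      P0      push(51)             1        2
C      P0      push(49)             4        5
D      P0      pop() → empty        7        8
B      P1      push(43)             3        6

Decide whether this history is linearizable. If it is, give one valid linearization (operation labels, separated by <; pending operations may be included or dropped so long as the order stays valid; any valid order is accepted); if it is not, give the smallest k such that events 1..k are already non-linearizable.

prefix check: 1..7 passes, 1..8 fails once D's time-8 response joins
no legal order exists: 2 real-time-consistent candidates over 4 completed stack operations, all rejected
take A, B, C, D: step 4 already fails, because D pop() → empty cannot occur there
take A, C, B, D: step 4 already fails, because D pop() → empty cannot occur there

not linearizable — minimal violating prefix: 8 events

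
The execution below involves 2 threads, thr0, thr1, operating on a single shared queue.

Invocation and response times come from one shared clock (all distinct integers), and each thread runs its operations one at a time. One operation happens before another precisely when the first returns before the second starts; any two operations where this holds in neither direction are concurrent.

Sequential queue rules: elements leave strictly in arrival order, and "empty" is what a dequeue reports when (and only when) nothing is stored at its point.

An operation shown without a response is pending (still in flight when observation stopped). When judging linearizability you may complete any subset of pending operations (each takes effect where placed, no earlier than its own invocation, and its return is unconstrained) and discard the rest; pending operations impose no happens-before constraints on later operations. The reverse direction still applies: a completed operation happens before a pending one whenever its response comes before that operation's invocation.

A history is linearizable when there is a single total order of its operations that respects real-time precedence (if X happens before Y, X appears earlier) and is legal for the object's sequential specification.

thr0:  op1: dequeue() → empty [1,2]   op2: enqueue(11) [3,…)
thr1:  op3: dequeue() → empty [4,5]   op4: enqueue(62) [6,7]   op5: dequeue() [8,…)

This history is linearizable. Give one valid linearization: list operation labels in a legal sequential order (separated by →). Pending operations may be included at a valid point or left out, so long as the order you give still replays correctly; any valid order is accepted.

op1 → op3 → op2 → op4

step 1: op1 dequeue() → empty — queue <>
step 2: op3 dequeue() → empty — queue <>
step 3: op2 enqueue(11) (pending, included) — queue <11>
step 4: op4 enqueue(62) — queue <11,62>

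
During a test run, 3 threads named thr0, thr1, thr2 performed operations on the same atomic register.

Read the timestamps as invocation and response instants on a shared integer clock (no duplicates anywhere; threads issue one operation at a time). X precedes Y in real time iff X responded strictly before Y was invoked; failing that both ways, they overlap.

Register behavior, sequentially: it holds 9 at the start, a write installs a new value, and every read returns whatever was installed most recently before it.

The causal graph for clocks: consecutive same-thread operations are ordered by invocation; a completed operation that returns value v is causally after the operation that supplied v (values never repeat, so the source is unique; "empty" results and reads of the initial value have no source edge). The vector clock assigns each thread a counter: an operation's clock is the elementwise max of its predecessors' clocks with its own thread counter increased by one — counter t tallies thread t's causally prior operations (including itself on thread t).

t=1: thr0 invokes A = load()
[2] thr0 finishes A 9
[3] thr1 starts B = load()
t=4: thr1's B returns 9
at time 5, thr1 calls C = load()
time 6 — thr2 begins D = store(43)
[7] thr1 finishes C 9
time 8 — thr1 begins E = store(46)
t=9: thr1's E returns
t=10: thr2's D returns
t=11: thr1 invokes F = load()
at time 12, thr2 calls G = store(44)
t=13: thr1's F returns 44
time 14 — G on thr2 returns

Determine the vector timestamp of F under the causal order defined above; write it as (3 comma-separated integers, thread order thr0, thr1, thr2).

D, invoked 6, has no incoming edges; only thr2's bump applies → (0, 0, 1)
B, invoked 3, has no incoming edges; only thr1's bump applies → (0, 1, 0)
A, invoked 1, has no incoming edges; only thr0's bump applies → (1, 0, 0)
from VC(D)=(0, 0, 1), G (invoked 12) maxes components and bumps thr2 → (0, 0, 2)
from VC(B)=(0, 1, 0), C (invoked 5) maxes components and bumps thr1 → (0, 2, 0)
from VC(C)=(0, 2, 0), E (invoked 8) maxes components and bumps thr1 → (0, 3, 0)
from VC(E)=(0, 3, 0), VC(G)=(0, 0, 2), F (invoked 11) maxes components and bumps thr1 → (0, 4, 2)
target: VC(F) = (0, 4, 2)

(0, 4, 2)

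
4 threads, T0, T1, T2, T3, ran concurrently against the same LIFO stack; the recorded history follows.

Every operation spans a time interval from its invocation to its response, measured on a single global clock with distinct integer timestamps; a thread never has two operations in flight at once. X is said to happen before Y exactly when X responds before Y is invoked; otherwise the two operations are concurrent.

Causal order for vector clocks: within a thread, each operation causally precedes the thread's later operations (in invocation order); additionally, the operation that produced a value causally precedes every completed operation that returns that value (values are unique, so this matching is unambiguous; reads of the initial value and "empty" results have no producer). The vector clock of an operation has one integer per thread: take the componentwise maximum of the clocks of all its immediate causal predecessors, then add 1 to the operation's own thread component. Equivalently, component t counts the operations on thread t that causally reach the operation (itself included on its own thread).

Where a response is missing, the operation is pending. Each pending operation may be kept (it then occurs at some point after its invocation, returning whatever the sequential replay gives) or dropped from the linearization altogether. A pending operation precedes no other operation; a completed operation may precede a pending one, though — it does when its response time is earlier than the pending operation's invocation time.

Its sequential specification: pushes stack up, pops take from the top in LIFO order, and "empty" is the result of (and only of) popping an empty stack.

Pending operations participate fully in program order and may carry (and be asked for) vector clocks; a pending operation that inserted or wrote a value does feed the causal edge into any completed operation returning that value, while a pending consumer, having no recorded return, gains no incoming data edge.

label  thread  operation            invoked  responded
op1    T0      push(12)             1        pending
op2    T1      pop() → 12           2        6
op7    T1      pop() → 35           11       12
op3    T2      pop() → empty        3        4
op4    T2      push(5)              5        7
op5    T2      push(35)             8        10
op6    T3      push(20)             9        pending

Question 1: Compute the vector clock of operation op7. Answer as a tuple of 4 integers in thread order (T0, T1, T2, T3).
Answer: (1, 2, 3, 0)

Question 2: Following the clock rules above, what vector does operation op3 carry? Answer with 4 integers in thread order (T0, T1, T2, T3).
Answer: (0, 0, 1, 0)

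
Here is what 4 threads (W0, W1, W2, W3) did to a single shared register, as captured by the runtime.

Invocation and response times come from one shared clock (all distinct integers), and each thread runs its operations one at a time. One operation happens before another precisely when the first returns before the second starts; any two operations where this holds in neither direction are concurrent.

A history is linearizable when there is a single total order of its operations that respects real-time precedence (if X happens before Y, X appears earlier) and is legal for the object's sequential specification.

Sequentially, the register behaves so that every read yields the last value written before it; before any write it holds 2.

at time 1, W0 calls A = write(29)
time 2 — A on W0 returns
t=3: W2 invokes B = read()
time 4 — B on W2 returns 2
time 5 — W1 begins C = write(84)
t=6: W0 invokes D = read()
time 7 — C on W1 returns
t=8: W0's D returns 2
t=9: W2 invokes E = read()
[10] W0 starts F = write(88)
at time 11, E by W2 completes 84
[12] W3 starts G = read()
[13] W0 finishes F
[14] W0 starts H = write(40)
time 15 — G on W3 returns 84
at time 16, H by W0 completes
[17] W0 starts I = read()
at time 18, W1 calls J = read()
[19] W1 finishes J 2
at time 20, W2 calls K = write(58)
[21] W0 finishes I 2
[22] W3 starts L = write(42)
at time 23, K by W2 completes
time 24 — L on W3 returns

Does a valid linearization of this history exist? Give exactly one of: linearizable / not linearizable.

not linearizable

events 1..3 are fine; event 4 — the response of B at time 4 — makes the prefix non-linearizable
a single order respects real time; the 2 completed register operations fail replay along it
e.g. A, B: illegal at step 2, since B read() → 2 cannot apply there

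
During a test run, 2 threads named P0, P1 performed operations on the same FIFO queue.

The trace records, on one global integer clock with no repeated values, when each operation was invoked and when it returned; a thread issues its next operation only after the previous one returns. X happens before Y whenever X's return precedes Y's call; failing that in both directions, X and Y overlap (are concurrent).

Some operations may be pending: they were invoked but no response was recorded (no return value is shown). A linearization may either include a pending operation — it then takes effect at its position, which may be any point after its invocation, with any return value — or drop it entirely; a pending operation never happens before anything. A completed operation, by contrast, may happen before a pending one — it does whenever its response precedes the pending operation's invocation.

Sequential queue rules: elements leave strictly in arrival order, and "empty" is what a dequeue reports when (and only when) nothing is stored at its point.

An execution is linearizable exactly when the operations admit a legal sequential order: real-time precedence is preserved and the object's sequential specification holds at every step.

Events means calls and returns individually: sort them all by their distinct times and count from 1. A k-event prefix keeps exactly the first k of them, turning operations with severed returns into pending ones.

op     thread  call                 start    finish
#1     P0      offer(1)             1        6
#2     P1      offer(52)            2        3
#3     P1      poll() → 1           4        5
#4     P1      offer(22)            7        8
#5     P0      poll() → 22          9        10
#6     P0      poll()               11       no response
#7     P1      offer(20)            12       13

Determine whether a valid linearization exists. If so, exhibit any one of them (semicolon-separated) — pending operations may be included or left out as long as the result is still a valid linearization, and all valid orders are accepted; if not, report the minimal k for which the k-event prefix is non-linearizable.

events 1..9 are fine; event 10 — the response of #5 at time 10 — makes the prefix non-linearizable
all 3 real-time-respecting orders fail — 5 completed FIFO queue operations, no legal replay
for example #1, #2, #3, #4, #5 fails at step 5: #5 poll() → 22 is not legal there
for example #2, #1, #3, #4, #5 fails at step 3: #3 poll() → 1 is not legal there

not linearizable — minimal violating prefix: 10 events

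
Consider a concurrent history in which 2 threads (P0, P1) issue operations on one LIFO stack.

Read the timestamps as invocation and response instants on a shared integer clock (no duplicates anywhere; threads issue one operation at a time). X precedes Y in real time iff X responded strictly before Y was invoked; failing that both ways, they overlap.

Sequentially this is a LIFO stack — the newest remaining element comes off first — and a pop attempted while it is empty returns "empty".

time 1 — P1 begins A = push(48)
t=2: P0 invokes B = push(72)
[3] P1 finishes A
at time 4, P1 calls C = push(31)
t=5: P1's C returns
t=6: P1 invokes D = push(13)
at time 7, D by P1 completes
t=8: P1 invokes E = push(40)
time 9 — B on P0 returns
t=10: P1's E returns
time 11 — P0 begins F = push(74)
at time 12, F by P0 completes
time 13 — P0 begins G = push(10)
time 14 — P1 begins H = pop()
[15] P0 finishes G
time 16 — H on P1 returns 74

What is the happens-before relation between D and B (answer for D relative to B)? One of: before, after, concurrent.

D spans [6,7], B spans [2,9]
the intervals overlap in both directions

concurrent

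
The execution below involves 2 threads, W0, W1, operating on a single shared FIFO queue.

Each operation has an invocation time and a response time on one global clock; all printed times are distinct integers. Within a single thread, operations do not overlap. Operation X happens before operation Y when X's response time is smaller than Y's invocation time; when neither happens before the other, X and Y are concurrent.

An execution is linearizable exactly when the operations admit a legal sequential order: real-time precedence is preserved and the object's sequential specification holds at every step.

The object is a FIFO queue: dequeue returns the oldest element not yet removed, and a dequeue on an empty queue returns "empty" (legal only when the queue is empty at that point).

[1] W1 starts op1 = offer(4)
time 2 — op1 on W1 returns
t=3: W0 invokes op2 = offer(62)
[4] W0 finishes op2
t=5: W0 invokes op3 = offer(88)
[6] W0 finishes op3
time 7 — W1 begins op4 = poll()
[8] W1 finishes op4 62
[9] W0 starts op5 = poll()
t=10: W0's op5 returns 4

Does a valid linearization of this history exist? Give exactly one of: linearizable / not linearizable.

not linearizable

the violation lands at event 8, op4's response at time 8: events 1..7 linearize, events 1..8 do not
a single order respects real time; the 4 completed FIFO queue operations fail replay along it
e.g. op1, op2, op3, op4: illegal at step 4, since op4 poll() → 62 cannot apply there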